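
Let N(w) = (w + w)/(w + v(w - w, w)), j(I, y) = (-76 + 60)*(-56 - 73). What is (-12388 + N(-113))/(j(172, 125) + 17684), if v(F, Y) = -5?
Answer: -730779/1165132 ≈ -0.62721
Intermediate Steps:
j(I, y) = 2064 (j(I, y) = -16*(-129) = 2064)
N(w) = 2*w/(-5 + w) (N(w) = (w + w)/(w - 5) = (2*w)/(-5 + w) = 2*w/(-5 + w))
(-12388 + N(-113))/(j(172, 125) + 17684) = (-12388 + 2*(-113)/(-5 - 113))/(2064 + 17684) = (-12388 + 2*(-113)/(-118))/19748 = (-12388 + 2*(-113)*(-1/118))*(1/19748) = (-12388 + 113/59)*(1/19748) = -730779/59*1/19748 = -730779/1165132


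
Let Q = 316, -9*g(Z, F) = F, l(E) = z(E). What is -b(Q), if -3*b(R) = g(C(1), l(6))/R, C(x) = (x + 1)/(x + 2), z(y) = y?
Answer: -1/1422 ≈ -0.00070324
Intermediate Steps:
l(E) = E
C(x) = (1 + x)/(2 + x)
g(Z, F) = -F/9
b(R) = 2/(9*R) (b(R) = -(-1/9*6)/(3*R) = -(-2)/(9*R) = 2/(9*R))
-b(Q) = -2/(9*316) = -1*1/1422 = -1/1422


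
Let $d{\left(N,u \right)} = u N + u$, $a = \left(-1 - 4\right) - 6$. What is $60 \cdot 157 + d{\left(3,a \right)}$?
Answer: $9376$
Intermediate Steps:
$a = -11$ ($a = -5 - 6 = -11$)
$d{\left(N,u \right)} = u + N u$ ($d{\left(N,u \right)} = N u + u = u + N u$)
$60 \cdot 157 + d{\left(3,a \right)} = 60 \cdot 157 - 11 \left(1 + 3\right) = 9420 - 44 = 9376$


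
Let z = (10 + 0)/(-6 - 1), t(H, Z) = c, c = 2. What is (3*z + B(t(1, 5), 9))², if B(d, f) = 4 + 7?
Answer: 2209/49 ≈ 45.082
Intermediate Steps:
t(H, Z) = 2
B(d, f) = 11
z = -10/7 (z = 10/(-7) = 10*(-⅐) = -10/7 ≈ -1.4286)
(3*z + B(t(1, 5), 9))² = (3*(-10/7) + 11)² = (-30/7 + 11)² = (47/7)² = 2209/49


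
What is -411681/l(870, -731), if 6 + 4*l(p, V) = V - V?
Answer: 274454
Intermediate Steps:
l(p, V) = -3/2 (l(p, V) = -3/2 + (V - V)/4 = -3/2 + (¼)*0 = -3/2 + 0 = -3/2)
-411681/l(870, -731) = -411681/(-3/2) = -411681*(-⅔) = 274454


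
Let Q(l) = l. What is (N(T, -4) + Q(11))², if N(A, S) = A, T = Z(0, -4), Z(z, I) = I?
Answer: 49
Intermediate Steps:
T = -4
(N(T, -4) + Q(11))² = (-4 + 11)² = 7² = 49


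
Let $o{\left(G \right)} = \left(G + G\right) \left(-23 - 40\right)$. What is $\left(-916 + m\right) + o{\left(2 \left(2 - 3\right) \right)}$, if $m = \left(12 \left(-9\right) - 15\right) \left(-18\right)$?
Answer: $1550$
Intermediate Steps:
$o{\left(G \right)} = - 126 G$ ($o{\left(G \right)} = 2 G \left(-63\right) = - 126 G$)
$m = 2214$ ($m = \left(-108 - 15\right) \left(-18\right) = \left(-123\right) \left(-18\right) = 2214$)
$\left(-916 + m\right) + o{\left(2 \left(2 - 3\right) \right)} = \left(-916 + 2214\right) - 126 \cdot 2 \left(2 - 3\right) = 1298 - 126 \cdot 2 \left(-1\right) = 1298 - -252 = 1298 + 252 = 1550$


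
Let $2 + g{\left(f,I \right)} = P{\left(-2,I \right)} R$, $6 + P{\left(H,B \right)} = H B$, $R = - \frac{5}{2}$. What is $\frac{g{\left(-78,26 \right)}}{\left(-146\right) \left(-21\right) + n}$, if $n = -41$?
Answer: $\frac{13}{275} \approx 0.047273$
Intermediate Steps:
$R = - \frac{5}{2}$ ($R = \left(-5\right) \frac{1}{2} = - \frac{5}{2} \approx -2.5$)
$P{\left(H,B \right)} = -6 + B H$ ($P{\left(H,B \right)} = -6 + H B = -6 + B H$)
$g{\left(f,I \right)} = 13 + 5 I$ ($g{\left(f,I \right)} = -2 + \left(-6 + I \left(-2\right)\right) \left(- \frac{5}{2}\right) = -2 + \left(-6 - 2 I\right) \left(- \frac{5}{2}\right) = -2 + \left(15 + 5 I\right) = 13 + 5 I$)
$\frac{g{\left(-78,26 \right)}}{\left(-146\right) \left(-21\right) + n} = \frac{13 + 5 \cdot 26}{\left(-146\right) \left(-21\right) - 41} = \frac{13 + 130}{3066 - 41} = \frac{143}{3025} = 143 \cdot \frac{1}{3025} = \frac{13}{275}$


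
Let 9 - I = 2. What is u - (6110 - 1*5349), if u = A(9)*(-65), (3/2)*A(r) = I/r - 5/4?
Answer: -39989/54 ≈ -740.54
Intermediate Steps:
I = 7 (I = 9 - 1*2 = 9 - 2 = 7)
A(r) = -5/6 + 14/(3*r) (A(r) = 2*(7/r - 5/4)/3 = 2*(-5/4 + 7/r)/3 = -5/6 + 14/(3*r))
u = 1105/54 (u = ((1/6)*(28 - 5*9)/9)*(-65) = ((1/6)*(1/9)*(28 - 45))*(-65) = ((1/6)*(1/9)*(-17))*(-65) = -17/54*(-65) = 1105/54 ≈ 20.463)
u - (6110 - 1*5349) = 1105/54 - (6110 - 1*5349) = 1105/54 - (6110 - 5349) = 1105/54 - 1*761 = 1105/54 - 761 = -39989/54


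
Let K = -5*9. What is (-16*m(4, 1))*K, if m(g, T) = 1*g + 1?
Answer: 3600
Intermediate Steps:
K = -45
m(g, T) = 1 + g (m(g, T) = g + 1 = 1 + g)
(-16*m(4, 1))*K = -16*(1 + 4)*(-45) = -16*5*(-45) = -80*(-45) = 3600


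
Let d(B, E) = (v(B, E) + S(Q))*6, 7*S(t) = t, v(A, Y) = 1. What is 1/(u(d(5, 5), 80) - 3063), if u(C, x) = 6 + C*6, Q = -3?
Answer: -7/21255 ≈ -0.00032933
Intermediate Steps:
S(t) = t/7
d(B, E) = 24/7 (d(B, E) = (1 + (1/7)*(-3))*6 = (1 - 3/7)*6 = (4/7)*6 = 24/7)
u(C, x) = 6 + 6*C
1/(u(d(5, 5), 80) - 3063) = 1/((6 + 6*(24/7)) - 3063) = 1/((6 + 144/7) - 3063) = 1/(186/7 - 3063) = 1/(-21255/7) = -7/21255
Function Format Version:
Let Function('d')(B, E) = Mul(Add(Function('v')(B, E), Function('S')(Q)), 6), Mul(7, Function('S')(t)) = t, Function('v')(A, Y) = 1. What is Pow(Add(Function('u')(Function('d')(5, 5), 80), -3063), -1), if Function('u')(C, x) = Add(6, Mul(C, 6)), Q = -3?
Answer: Rational(-7, 21255) ≈ -0.00032933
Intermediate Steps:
Function('S')(t) = Mul(Rational(1, 7), t)
Function('d')(B, E) = Rational(24, 7) (Function('d')(B, E) = Mul(Add(1, Mul(Rational(1, 7), -3)), 6) = Mul(Add(1, Rational(-3, 7)), 6) = Mul(Rational(4, 7), 6) = Rational(24, 7))
Function('u')(C, x) = Add(6, Mul(6, C))
Pow(Add(Function('u')(Function('d')(5, 5), 80), -3063), -1) = Pow(Add(Add(6, Mul(6, Rational(24, 7))), -3063), -1) = Pow(Add(Add(6, Rational(144, 7)), -3063), -1) = Pow(Add(Rational(186, 7), -3063), -1) = Pow(Rational(-21255, 7), -1) = Rational(-7, 21255)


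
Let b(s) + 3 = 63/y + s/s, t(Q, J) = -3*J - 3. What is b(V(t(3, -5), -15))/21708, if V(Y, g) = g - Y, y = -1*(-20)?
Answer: 23/434160 ≈ 5.2976e-5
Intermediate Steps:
t(Q, J) = -3 - 3*J
y = 20
b(s) = 23/20 (b(s) = -3 + (63/20 + s/s) = -3 + (63*(1/20) + 1) = -3 + (63/20 + 1) = -3 + 83/20 = 23/20)
b(V(t(3, -5), -15))/21708 = (23/20)/21708 = (23/20)*(1/21708) = 23/434160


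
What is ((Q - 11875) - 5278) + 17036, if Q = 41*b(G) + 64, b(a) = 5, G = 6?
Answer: 152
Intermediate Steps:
Q = 269 (Q = 41*5 + 64 = 205 + 64 = 269)
((Q - 11875) - 5278) + 17036 = ((269 - 11875) - 5278) + 17036 = (-11606 - 5278) + 17036 = -16884 + 17036 = 152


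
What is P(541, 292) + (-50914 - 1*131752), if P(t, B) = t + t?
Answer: -181584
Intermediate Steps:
P(t, B) = 2*t
P(541, 292) + (-50914 - 1*131752) = 2*541 + (-50914 - 1*131752) = 1082 + (-50914 - 131752) = 1082 - 182666 = -181584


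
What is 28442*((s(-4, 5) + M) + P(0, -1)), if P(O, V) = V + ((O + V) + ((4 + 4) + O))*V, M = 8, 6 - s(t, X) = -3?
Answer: 255978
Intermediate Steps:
s(t, X) = 9 (s(t, X) = 6 - 1*(-3) = 6 + 3 = 9)
P(O, V) = V + V*(8 + V + 2*O) (P(O, V) = V + ((O + V) + (8 + O))*V = V + (8 + V + 2*O)*V = V + V*(8 + V + 2*O))
28442*((s(-4, 5) + M) + P(0, -1)) = 28442*((9 + 8) - (9 - 1 + 2*0)) = 28442*(17 - (9 - 1 + 0)) = 28442*(17 - 1*8) = 28442*(17 - 8) = 28442*9 = 255978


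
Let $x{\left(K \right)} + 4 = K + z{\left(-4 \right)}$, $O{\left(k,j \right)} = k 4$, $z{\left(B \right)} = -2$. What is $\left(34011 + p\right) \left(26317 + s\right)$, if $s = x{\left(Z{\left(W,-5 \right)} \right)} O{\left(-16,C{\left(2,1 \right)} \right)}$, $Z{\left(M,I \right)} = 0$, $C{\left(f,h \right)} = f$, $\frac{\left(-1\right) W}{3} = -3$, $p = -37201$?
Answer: $-85176190$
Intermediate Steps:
$W = 9$ ($W = \left(-3\right) \left(-3\right) = 9$)
$O{\left(k,j \right)} = 4 k$
$x{\left(K \right)} = -6 + K$ ($x{\left(K \right)} = -4 + \left(K - 2\right) = -4 + \left(-2 + K\right) = -6 + K$)
$s = 384$ ($s = \left(-6 + 0\right) 4 \left(-16\right) = \left(-6\right) \left(-64\right) = 384$)
$\left(34011 + p\right) \left(26317 + s\right) = \left(34011 - 37201\right) \left(26317 + 384\right) = \left(-3190\right) 26701 = -85176190$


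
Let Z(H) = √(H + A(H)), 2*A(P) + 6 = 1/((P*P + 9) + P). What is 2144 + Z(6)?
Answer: 2144 + √31314/102 ≈ 2145.7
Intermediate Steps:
A(P) = -3 + 1/(2*(9 + P + P²)) (A(P) = -3 + 1/(2*((P*P + 9) + P)) = -3 + 1/(2*((P² + 9) + P)) = -3 + 1/(2*((9 + P²) + P)) = -3 + 1/(2*(9 + P + P²)))
Z(H) = √(H + (-53/2 - 3*H - 3*H²)/(9 + H + H²))
2144 + Z(6) = 2144 + √2*√((-53 - 4*6² + 2*6³ + 12*6)/(9 + 6 + 6²))/2 = 2144 + √2*√((-53 - 4*36 + 2*216 + 72)/(9 + 6 + 36))/2 = 2144 + √2*√((-53 - 144 + 432 + 72)/51)/2 = 2144 + √2*√((1/51)*307)/2 = 2144 + √2*√(307/51)/2 = 2144 + √2*(√15657/51)/2 = 2144 + √31314/102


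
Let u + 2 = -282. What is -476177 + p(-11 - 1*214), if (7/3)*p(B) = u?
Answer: -3334091/7 ≈ -4.7630e+5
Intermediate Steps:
u = -284 (u = -2 - 282 = -284)
p(B) = -852/7 (p(B) = (3/7)*(-284) = -852/7)
-476177 + p(-11 - 1*214) = -476177 - 852/7 = -3334091/7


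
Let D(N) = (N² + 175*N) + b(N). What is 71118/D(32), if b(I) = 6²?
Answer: 3951/370 ≈ 10.678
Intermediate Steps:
b(I) = 36
D(N) = 36 + N² + 175*N (D(N) = (N² + 175*N) + 36 = 36 + N² + 175*N)
71118/D(32) = 71118/(36 + 32² + 175*32) = 71118/(36 + 1024 + 5600) = 71118/6660 = 71118*(1/6660) = 3951/370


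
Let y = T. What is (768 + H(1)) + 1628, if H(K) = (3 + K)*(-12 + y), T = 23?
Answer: 2440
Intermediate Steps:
y = 23
H(K) = 33 + 11*K (H(K) = (3 + K)*(-12 + 23) = (3 + K)*11 = 33 + 11*K)
(768 + H(1)) + 1628 = (768 + (33 + 11*1)) + 1628 = (768 + (33 + 11)) + 1628 = (768 + 44) + 1628 = 812 + 1628 = 2440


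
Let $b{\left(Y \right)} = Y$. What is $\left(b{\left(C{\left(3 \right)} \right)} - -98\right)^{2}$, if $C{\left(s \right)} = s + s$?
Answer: $10816$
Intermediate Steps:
$C{\left(s \right)} = 2 s$
$\left(b{\left(C{\left(3 \right)} \right)} - -98\right)^{2} = \left(2 \cdot 3 - -98\right)^{2} = \left(6 + 98\right)^{2} = 104^{2} = 10816$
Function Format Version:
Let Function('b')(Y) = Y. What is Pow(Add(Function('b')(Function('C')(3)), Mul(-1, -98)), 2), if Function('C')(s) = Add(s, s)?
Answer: 10816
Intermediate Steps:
Function('C')(s) = Mul(2, s)
Pow(Add(Function('b')(Function('C')(3)), Mul(-1, -98)), 2) = Pow(Add(Mul(2, 3), Mul(-1, -98)), 2) = Pow(Add(6, 98), 2) = Pow(104, 2) = 10816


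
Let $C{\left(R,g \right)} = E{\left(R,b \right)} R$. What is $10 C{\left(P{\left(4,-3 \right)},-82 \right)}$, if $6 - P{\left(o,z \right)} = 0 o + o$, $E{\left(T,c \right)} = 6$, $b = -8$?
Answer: $120$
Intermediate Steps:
$P{\left(o,z \right)} = 6 - o$ ($P{\left(o,z \right)} = 6 - \left(0 o + o\right) = 6 - \left(0 + o\right) = 6 - o$)
$C{\left(R,g \right)} = 6 R$
$10 C{\left(P{\left(4,-3 \right)},-82 \right)} = 10 \cdot 6 \left(6 - 4\right) = 10 \cdot 6 \cdot 2 = 10 \cdot 12 = 120$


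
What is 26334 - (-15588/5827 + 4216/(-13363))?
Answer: 2050761406210/77866201 ≈ 26337.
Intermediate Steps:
26334 - (-15588/5827 + 4216/(-13363)) = 26334 - (-15588*1/5827 + 4216*(-1/13363)) = 26334 - (-15588/5827 - 4216/13363) = 26334 - 1*(-232869076/77866201) = 26334 + 232869076/77866201 = 2050761406210/77866201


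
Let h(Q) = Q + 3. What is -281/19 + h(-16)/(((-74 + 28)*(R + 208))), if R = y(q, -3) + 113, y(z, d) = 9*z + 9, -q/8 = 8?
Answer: -3180043/215004 ≈ -14.791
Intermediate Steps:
q = -64 (q = -8*8 = -64)
y(z, d) = 9 + 9*z
R = -454 (R = (9 + 9*(-64)) + 113 = (9 - 576) + 113 = -567 + 113 = -454)
h(Q) = 3 + Q
-281/19 + h(-16)/(((-74 + 28)*(R + 208))) = -281/19 + (3 - 16)/(((-74 + 28)*(-454 + 208))) = -281*1/19 - 13/((-46*(-246))) = -281/19 - 13/11316 = -3180043/215004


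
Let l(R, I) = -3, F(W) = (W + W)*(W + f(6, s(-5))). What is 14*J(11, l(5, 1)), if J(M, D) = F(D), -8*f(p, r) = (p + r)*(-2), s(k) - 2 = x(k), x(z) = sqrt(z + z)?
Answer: 84 - 21*I*sqrt(10) ≈ 84.0 - 66.408*I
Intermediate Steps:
x(z) = sqrt(2)*sqrt(z) (x(z) = sqrt(2*z) = sqrt(2)*sqrt(z))
s(k) = 2 + sqrt(2)*sqrt(k)
f(p, r) = p/4 + r/4 (f(p, r) = -(p + r)*(-2)/8 = -(-2*p - 2*r)/8 = p/4 + r/4)
F(W) = 2*W*(2 + W + I*sqrt(10)/4) (F(W) = (W + W)*(W + ((1/4)*6 + (2 + sqrt(2)*sqrt(-5))/4)) = (2*W)*(W + (3/2 + (2 + sqrt(2)*(I*sqrt(5)))/4)) = (2*W)*(W + (3/2 + (2 + I*sqrt(10))/4)) = (2*W)*(W + (3/2 + (1/2 + I*sqrt(10)/4))) = (2*W)*(W + (2 + I*sqrt(10)/4)) = (2*W)*(2 + W + I*sqrt(10)/4) = 2*W*(2 + W + I*sqrt(10)/4))
J(M, D) = D*(8 + 4*D + I*sqrt(10))/2
14*J(11, l(5, 1)) = 14*((1/2)*(-3)*(8 + 4*(-3) + I*sqrt(10))) = 14*((1/2)*(-3)*(8 - 12 + I*sqrt(10))) = 14*((1/2)*(-3)*(-4 + I*sqrt(10))) = 14*(6 - 3*I*sqrt(10)/2) = 84 - 21*I*sqrt(10)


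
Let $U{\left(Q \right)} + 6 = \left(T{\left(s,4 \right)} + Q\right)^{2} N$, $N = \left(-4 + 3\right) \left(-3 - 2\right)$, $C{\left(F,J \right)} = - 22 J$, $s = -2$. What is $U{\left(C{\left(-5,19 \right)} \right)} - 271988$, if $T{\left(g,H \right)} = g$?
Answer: $610006$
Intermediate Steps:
$N = 5$ ($N = \left(-1\right) \left(-5\right) = 5$)
$U{\left(Q \right)} = -6 + 5 \left(-2 + Q\right)^{2}$ ($U{\left(Q \right)} = -6 + \left(-2 + Q\right)^{2} \cdot 5 = -6 + 5 \left(-2 + Q\right)^{2}$)
$U{\left(C{\left(-5,19 \right)} \right)} - 271988 = \left(-6 + 5 \left(-2 - 418\right)^{2}\right) - 271988 = \left(-6 + 5 \left(-420\right)^{2}\right) - 271988 = \left(-6 + 5 \cdot 176400\right) - 271988 = \left(-6 + 882000\right) - 271988 = 881994 - 271988 = 610006$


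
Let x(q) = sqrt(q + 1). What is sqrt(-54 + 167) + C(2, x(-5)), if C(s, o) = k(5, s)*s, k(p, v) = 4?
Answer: 8 + sqrt(113) ≈ 18.630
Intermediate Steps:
x(q) = sqrt(1 + q)
C(s, o) = 4*s
sqrt(-54 + 167) + C(2, x(-5)) = sqrt(-54 + 167) + 4*2 = sqrt(113) + 8 = 8 + sqrt(113)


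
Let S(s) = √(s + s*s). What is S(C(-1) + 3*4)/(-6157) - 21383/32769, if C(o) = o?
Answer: -21383/32769 - 2*√33/6157 ≈ -0.65440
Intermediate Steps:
S(s) = √(s + s²)
S(C(-1) + 3*4)/(-6157) - 21383/32769 = √((-1 + 3*4)*(1 + (-1 + 3*4)))/(-6157) - 21383/32769 = √((-1 + 12)*(1 + (-1 + 12)))*(-1/6157) - 21383*1/32769 = √(11*(1 + 11))*(-1/6157) - 21383/32769 = √(11*12)*(-1/6157) - 21383/32769 = √132*(-1/6157) - 21383/32769 = (2*√33)*(-1/6157) - 21383/32769 = -2*√33/6157 - 21383/32769 = -21383/32769 - 2*√33/6157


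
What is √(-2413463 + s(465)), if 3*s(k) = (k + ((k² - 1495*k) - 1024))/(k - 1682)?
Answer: 4*I*√2010576926469/3651 ≈ 1553.5*I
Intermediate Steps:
s(k) = (-1024 + k² - 1494*k)/(3*(-1682 + k)) (s(k) = ((k + ((k² - 1495*k) - 1024))/(k - 1682))/3 = ((k + (-1024 + k² - 1495*k))/(-1682 + k))/3 = ((-1024 + k² - 1494*k)/(-1682 + k))/3 = (-1024 + k² - 1494*k)/(3*(-1682 + k)))
√(-2413463 + s(465)) = √(-2413463 + (-1024 + 465² - 1494*465)/(3*(-1682 + 465))) = √(-2413463 + (⅓)*(-1024 + 216225 - 694710)/(-1217)) = √(-2413463 + (⅓)*(-1/1217)*(-479509)) = √(-2413463 + 479509/3651) = √(-8811073904/3651) = 4*I*√2010576926469/3651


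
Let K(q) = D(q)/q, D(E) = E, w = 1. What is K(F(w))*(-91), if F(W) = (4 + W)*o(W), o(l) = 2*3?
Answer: -91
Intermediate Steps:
o(l) = 6
F(W) = 24 + 6*W (F(W) = (4 + W)*6 = 24 + 6*W)
K(q) = 1 (K(q) = q/q = 1)
K(F(w))*(-91) = 1*(-91) = -91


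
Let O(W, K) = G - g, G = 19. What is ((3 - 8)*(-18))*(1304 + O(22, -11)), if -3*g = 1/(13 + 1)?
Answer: 833505/7 ≈ 1.1907e+5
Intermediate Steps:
g = -1/42 (g = -1/(3*(13 + 1)) = -⅓/14 = -⅓*1/14 = -1/42 ≈ -0.023810)
O(W, K) = 799/42 (O(W, K) = 19 - 1*(-1/42) = 19 + 1/42 = 799/42)
((3 - 8)*(-18))*(1304 + O(22, -11)) = ((3 - 8)*(-18))*(1304 + 799/42) = -5*(-18)*(55567/42) = 90*(55567/42) = 833505/7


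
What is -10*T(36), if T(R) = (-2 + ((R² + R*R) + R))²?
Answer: -68958760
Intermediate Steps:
T(R) = (-2 + R + 2*R²)² (T(R) = (-2 + ((R² + R²) + R))² = (-2 + (2*R² + R))² = (-2 + (R + 2*R²))² = (-2 + R + 2*R²)²)
-10*T(36) = -10*(-2 + 36 + 2*36²)² = -10*(-2 + 36 + 2*1296)² = -10*(-2 + 36 + 2592)² = -10*2626² = -10*6895876 = -68958760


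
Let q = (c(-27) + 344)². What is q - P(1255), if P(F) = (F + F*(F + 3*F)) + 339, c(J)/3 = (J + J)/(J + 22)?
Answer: -154000426/25 ≈ -6.1600e+6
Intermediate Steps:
c(J) = 6*J/(22 + J) (c(J) = 3*((J + J)/(J + 22)) = 3*((2*J)/(22 + J)) = 3*(2*J/(22 + J)) = 6*J/(22 + J))
q = 3541924/25 (q = (6*(-27)/(22 - 27) + 344)² = (6*(-27)/(-5) + 344)² = (6*(-27)*(-⅕) + 344)² = (162/5 + 344)² = (1882/5)² = 3541924/25 ≈ 1.4168e+5)
P(F) = 339 + F + 4*F² (P(F) = (F + F*(4*F)) + 339 = (F + 4*F²) + 339 = 339 + F + 4*F²)
q - P(1255) = 3541924/25 - (339 + 1255 + 4*1255²) = 3541924/25 - (339 + 1255 + 4*1575025) = 3541924/25 - (339 + 1255 + 6300100) = 3541924/25 - 1*6301694 = 3541924/25 - 6301694 = -154000426/25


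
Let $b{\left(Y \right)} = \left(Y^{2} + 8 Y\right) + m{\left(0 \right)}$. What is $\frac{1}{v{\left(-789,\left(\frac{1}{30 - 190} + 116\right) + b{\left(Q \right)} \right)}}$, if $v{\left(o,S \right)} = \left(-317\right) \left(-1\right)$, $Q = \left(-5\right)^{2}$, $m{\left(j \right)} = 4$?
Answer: $\frac{1}{317} \approx 0.0031546$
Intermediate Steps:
$Q = 25$
$b{\left(Y \right)} = 4 + Y^{2} + 8 Y$ ($b{\left(Y \right)} = \left(Y^{2} + 8 Y\right) + 4 = 4 + Y^{2} + 8 Y$)
$v{\left(o,S \right)} = 317$
$\frac{1}{v{\left(-789,\left(\frac{1}{30 - 190} + 116\right) + b{\left(Q \right)} \right)}} = \frac{1}{317}$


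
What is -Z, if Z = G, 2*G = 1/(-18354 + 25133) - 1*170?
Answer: 1152429/13558 ≈ 85.000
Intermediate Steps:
G = -1152429/13558 (G = (1/(-18354 + 25133) - 1*170)/2 = (1/6779 - 170)/2 = (½)*(-1152429/6779) = -1152429/13558 ≈ -85.000)
Z = -1152429/13558 ≈ -85.000
-Z = -1*(-1152429/13558) = 1152429/13558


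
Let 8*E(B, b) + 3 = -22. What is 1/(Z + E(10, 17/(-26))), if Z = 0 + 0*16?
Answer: -8/25 ≈ -0.32000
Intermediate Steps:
E(B, b) = -25/8 (E(B, b) = -3/8 + (1/8)*(-22) = -3/8 - 11/4 = -25/8)
Z = 0 (Z = 0 + 0 = 0)
1/(Z + E(10, 17/(-26))) = 1/(0 - 25/8) = 1/(-25/8) = -8/25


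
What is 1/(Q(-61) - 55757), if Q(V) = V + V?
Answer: -1/55879 ≈ -1.7896e-5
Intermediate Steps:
Q(V) = 2*V
1/(Q(-61) - 55757) = 1/(2*(-61) - 55757) = 1/(-122 - 55757) = 1/(-55879) = -1/55879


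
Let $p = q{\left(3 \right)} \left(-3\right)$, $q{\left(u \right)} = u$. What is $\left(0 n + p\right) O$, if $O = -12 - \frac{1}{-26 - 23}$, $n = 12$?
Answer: $\frac{5283}{49} \approx 107.82$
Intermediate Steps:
$p = -9$ ($p = 3 \left(-3\right) = -9$)
$O = - \frac{587}{49}$ ($O = -12 - \frac{1}{-49} = -12 - - \frac{1}{49} = -12 + \frac{1}{49} = - \frac{587}{49} \approx -11.98$)
$\left(0 n + p\right) O = \left(0 \cdot 12 - 9\right) \left(- \frac{587}{49}\right) = \left(0 - 9\right) \left(- \frac{587}{49}\right) = \left(-9\right) \left(- \frac{587}{49}\right) = \frac{5283}{49}$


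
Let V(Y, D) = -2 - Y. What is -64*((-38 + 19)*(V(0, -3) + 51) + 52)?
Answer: 56256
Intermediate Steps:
-64*((-38 + 19)*(V(0, -3) + 51) + 52) = -64*((-38 + 19)*((-2 - 1*0) + 51) + 52) = -64*(-19*((-2 + 0) + 51) + 52) = -64*(-19*(-2 + 51) + 52) = -64*(-19*49 + 52) = -64*(-931 + 52) = -64*(-879) = 56256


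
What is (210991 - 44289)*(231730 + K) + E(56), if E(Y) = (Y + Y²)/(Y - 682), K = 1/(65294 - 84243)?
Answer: 229115096024454690/5931037 ≈ 3.8630e+10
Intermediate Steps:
K = -1/18949 (K = 1/(-18949) = -1/18949 ≈ -5.2773e-5)
E(Y) = (Y + Y²)/(-682 + Y)
(210991 - 44289)*(231730 + K) + E(56) = (210991 - 44289)*(231730 - 1/18949) + 56*(1 + 56)/(-682 + 56) = 166702*(4391051769/18949) + 56*57/(-626) = 731997111995838/18949 + 56*(-1/626)*57 = 731997111995838/18949 - 1596/313 = 229115096024454690/5931037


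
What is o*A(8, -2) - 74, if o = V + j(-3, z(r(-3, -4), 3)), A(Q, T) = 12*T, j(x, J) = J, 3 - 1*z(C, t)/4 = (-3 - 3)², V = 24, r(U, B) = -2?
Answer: 2518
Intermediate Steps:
z(C, t) = -132 (z(C, t) = 12 - 4*(-3 - 3)² = 12 - 4*(-6)² = 12 - 4*36 = 12 - 144 = -132)
o = -108 (o = 24 - 132 = -108)
o*A(8, -2) - 74 = -1296*(-2) - 74 = -108*(-24) - 74 = 2592 - 74 = 2518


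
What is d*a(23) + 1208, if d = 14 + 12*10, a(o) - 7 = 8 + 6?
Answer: 4022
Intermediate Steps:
a(o) = 21 (a(o) = 7 + (8 + 6) = 7 + 14 = 21)
d = 134 (d = 14 + 120 = 134)
d*a(23) + 1208 = 134*21 + 1208 = 2814 + 1208 = 4022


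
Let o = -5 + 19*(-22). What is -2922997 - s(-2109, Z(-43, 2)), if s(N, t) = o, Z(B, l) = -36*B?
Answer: -2922574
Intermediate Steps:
o = -423 (o = -5 - 418 = -423)
s(N, t) = -423
-2922997 - s(-2109, Z(-43, 2)) = -2922997 - 1*(-423) = -2922997 + 423 = -2922574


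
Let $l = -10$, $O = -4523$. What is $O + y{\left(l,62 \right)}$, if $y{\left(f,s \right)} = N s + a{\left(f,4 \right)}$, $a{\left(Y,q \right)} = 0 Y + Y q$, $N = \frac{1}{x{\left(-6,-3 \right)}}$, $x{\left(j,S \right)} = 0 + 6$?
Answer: $- \frac{13658}{3} \approx -4552.7$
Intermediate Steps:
$x{\left(j,S \right)} = 6$
$N = \frac{1}{6} \approx 0.16667$
$a{\left(Y,q \right)} = Y q$ ($a{\left(Y,q \right)} = 0 + Y q = Y q$)
$y{\left(f,s \right)} = 4 f + \frac{s}{6}$ ($y{\left(f,s \right)} = \frac{s}{6} + f 4 = \frac{s}{6} + 4 f = 4 f + \frac{s}{6}$)
$O + y{\left(l,62 \right)} = -4523 + \left(4 \left(-10\right) + \frac{1}{6} \cdot 62\right) = -4523 + \left(-40 + \frac{31}{3}\right) = -4523 - \frac{89}{3} = - \frac{13658}{3}$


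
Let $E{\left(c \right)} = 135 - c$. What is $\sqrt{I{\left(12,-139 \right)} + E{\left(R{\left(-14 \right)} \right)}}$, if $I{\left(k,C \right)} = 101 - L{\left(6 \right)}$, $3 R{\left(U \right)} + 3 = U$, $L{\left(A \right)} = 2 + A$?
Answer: $\frac{\sqrt{2103}}{3} \approx 15.286$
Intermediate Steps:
$R{\left(U \right)} = -1 + \frac{U}{3}$
$I{\left(k,C \right)} = 93$ ($I{\left(k,C \right)} = 101 - \left(2 + 6\right) = 101 - 8 = 93$)
$\sqrt{I{\left(12,-139 \right)} + E{\left(R{\left(-14 \right)} \right)}} = \sqrt{93 + \left(135 - \left(-1 + \frac{1}{3} \left(-14\right)\right)\right)} = \sqrt{93 + \left(135 - \left(-1 - \frac{14}{3}\right)\right)} = \sqrt{93 + \left(135 - - \frac{17}{3}\right)} = \sqrt{93 + \left(135 + \frac{17}{3}\right)} = \sqrt{93 + \frac{422}{3}} = \sqrt{\frac{701}{3}} = \frac{\sqrt{2103}}{3}$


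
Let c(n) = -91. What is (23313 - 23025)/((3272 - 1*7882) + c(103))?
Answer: -96/1567 ≈ -0.061264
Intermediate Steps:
(23313 - 23025)/((3272 - 1*7882) + c(103)) = (23313 - 23025)/((3272 - 1*7882) - 91) = 288/((3272 - 7882) - 91) = 288/(-4610 - 91) = 288/(-4701) = 288*(-1/4701) = -96/1567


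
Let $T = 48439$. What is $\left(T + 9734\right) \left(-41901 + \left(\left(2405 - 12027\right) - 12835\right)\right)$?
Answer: $-3743897934$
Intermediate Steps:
$\left(T + 9734\right) \left(-41901 + \left(\left(2405 - 12027\right) - 12835\right)\right) = \left(48439 + 9734\right) \left(-41901 + \left(\left(2405 - 12027\right) - 12835\right)\right) = 58173 \left(-41901 - 22457\right) = 58173 \left(-64358\right) = -3743897934$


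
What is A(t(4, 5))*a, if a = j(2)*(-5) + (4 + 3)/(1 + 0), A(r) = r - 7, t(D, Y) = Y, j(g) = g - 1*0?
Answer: 6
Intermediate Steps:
j(g) = g (j(g) = g + 0 = g)
A(r) = -7 + r
a = -3 (a = 2*(-5) + (4 + 3)/(1 + 0) = -10 + 7/1 = -10 + 7*1 = -10 + 7 = -3)
A(t(4, 5))*a = (-7 + 5)*(-3) = -2*(-3) = 6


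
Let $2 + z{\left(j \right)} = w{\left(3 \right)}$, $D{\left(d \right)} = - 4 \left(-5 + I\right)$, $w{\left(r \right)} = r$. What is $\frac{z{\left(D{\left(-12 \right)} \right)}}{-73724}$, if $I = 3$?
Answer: $- \frac{1}{73724} \approx -1.3564 \cdot 10^{-5}$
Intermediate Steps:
$D{\left(d \right)} = 8$ ($D{\left(d \right)} = - 4 \left(-5 + 3\right) = \left(-4\right) \left(-2\right) = 8$)
$z{\left(j \right)} = 1$ ($z{\left(j \right)} = -2 + 3 = 1$)
$\frac{z{\left(D{\left(-12 \right)} \right)}}{-73724} = 1 \frac{1}{-73724} = 1 \left(- \frac{1}{73724}\right) = - \frac{1}{73724}$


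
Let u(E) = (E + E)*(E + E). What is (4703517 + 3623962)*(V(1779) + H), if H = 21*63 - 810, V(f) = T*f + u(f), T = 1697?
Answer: 130565210844360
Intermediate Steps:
u(E) = 4*E**2 (u(E) = (2*E)*(2*E) = 4*E**2)
V(f) = 4*f**2 + 1697*f (V(f) = 1697*f + 4*f**2 = 4*f**2 + 1697*f)
H = 513 (H = 1323 - 810 = 513)
(4703517 + 3623962)*(V(1779) + H) = (4703517 + 3623962)*(1779*(1697 + 4*1779) + 513) = 8327479*(1779*(1697 + 7116) + 513) = 8327479*(1779*8813 + 513) = 8327479*(15678327 + 513) = 8327479*15678840 = 130565210844360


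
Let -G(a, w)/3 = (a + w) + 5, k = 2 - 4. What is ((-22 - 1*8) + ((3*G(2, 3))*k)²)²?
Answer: 1047816900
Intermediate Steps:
k = -2
G(a, w) = -15 - 3*a - 3*w (G(a, w) = -3*((a + w) + 5) = -3*(5 + a + w) = -15 - 3*a - 3*w)
((-22 - 1*8) + ((3*G(2, 3))*k)²)² = ((-22 - 1*8) + ((3*(-15 - 3*2 - 3*3))*(-2))²)² = ((-22 - 8) + ((3*(-15 - 6 - 9))*(-2))²)² = (-30 + ((3*(-30))*(-2))²)² = (-30 + (-90*(-2))²)² = (-30 + 180²)² = (-30 + 32400)² = 32370² = 1047816900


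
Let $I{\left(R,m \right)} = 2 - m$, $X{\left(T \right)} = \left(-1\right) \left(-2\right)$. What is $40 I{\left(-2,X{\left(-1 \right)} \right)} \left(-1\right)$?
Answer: $0$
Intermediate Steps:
$X{\left(T \right)} = 2$
$40 I{\left(-2,X{\left(-1 \right)} \right)} \left(-1\right) = 40 \left(2 - 2\right) \left(-1\right) = 40 \cdot 0 \left(-1\right) = 0 \left(-1\right) = 0$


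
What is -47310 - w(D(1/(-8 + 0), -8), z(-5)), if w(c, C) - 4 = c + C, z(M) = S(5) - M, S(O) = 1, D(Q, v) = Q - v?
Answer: -378623/8 ≈ -47328.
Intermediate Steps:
z(M) = 1 - M
w(c, C) = 4 + C + c (w(c, C) = 4 + (c + C) = 4 + (C + c) = 4 + C + c)
-47310 - w(D(1/(-8 + 0), -8), z(-5)) = -47310 - (4 + (1 - 1*(-5)) + (1/(-8 + 0) - 1*(-8))) = -47310 - (4 + (1 + 5) + (1/(-8) + 8)) = -47310 - (4 + 6 + (-⅛ + 8)) = -47310 - (4 + 6 + 63/8) = -47310 - 1*143/8 = -47310 - 143/8 = -378623/8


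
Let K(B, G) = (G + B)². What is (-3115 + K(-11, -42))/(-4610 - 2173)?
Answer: 6/133 ≈ 0.045113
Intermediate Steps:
K(B, G) = (B + G)²
(-3115 + K(-11, -42))/(-4610 - 2173) = (-3115 + (-11 - 42)²)/(-4610 - 2173) = (-3115 + (-53)²)/(-6783) = (-3115 + 2809)*(-1/6783) = -306*(-1/6783) = 6/133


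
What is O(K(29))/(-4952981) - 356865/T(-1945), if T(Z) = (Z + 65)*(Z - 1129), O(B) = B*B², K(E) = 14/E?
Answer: -297301273324697/4814535195840304 ≈ -0.061751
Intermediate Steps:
O(B) = B³
T(Z) = (-1129 + Z)*(65 + Z) (T(Z) = (65 + Z)*(-1129 + Z) = (-1129 + Z)*(65 + Z))
O(K(29))/(-4952981) - 356865/T(-1945) = (14/29)³/(-4952981) - 356865/(-73385 + (-1945)² - 1064*(-1945)) = (14*(1/29))³*(-1/4952981) - 356865/(-73385 + 3783025 + 2069480) = (14/29)³*(-1/4952981) - 356865/5779120 = (2744/24389)*(-1/4952981) - 356865*1/5779120 = -2744/120798253609 - 71373/1155824 = -297301273324697/4814535195840304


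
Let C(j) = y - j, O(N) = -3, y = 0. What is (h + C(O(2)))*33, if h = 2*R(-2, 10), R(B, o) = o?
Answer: 759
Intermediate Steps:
C(j) = -j (C(j) = 0 - j = -j)
h = 20 (h = 2*10 = 20)
(h + C(O(2)))*33 = (20 - 1*(-3))*33 = (20 + 3)*33 = 23*33 = 759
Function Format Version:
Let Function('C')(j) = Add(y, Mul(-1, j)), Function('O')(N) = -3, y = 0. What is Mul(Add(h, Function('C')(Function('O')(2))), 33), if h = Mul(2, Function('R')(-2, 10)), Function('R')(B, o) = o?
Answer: 759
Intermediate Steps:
Function('C')(j) = Mul(-1, j) (Function('C')(j) = Add(0, Mul(-1, j)) = Mul(-1, j))
h = 20 (h = Mul(2, 10) = 20)
Mul(Add(h, Function('C')(Function('O')(2))), 33) = Mul(Add(20, Mul(-1, -3)), 33) = Mul(Add(20, 3), 33) = Mul(23, 33) = 759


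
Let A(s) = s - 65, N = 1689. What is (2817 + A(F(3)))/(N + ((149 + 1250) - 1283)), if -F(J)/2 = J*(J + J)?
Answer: 2716/1805 ≈ 1.5047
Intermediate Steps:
F(J) = -4*J² (F(J) = -2*J*(J + J) = -2*J*2*J = -4*J²)
A(s) = -65 + s
(2817 + A(F(3)))/(N + ((149 + 1250) - 1283)) = (2817 + (-65 - 4*3²))/(1689 + ((149 + 1250) - 1283)) = (2817 + (-65 - 4*9))/(1689 + (1399 - 1283)) = (2817 + (-65 - 36))/(1689 + 116) = (2817 - 101)/1805 = 2716*(1/1805) = 2716/1805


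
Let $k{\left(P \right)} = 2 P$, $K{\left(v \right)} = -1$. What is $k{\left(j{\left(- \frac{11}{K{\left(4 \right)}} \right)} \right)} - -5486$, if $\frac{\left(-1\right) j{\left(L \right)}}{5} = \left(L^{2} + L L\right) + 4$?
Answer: $3026$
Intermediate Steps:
$j{\left(L \right)} = -20 - 10 L^{2}$ ($j{\left(L \right)} = - 5 \left(\left(L^{2} + L L\right) + 4\right) = - 5 \left(\left(L^{2} + L^{2}\right) + 4\right) = - 5 \left(2 L^{2} + 4\right) = - 5 \left(4 + 2 L^{2}\right) = -20 - 10 L^{2}$)
$k{\left(j{\left(- \frac{11}{K{\left(4 \right)}} \right)} \right)} - -5486 = 2 \left(-20 - 10 \left(- \frac{11}{-1}\right)^{2}\right) - -5486 = 2 \left(-20 - 10 \left(\left(-11\right) \left(-1\right)\right)^{2}\right) + 5486 = 2 \left(-20 - 10 \cdot 11^{2}\right) + 5486 = 2 \left(-20 - 1210\right) + 5486 = 2 \left(-1230\right) + 5486 = -2460 + 5486 = 3026$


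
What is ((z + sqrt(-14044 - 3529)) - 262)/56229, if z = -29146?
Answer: -29408/56229 + I*sqrt(17573)/56229 ≈ -0.523 + 0.0023576*I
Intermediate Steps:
((z + sqrt(-14044 - 3529)) - 262)/56229 = ((-29146 + sqrt(-14044 - 3529)) - 262)/56229 = ((-29146 + sqrt(-17573)) - 262)*(1/56229) = ((-29146 + I*sqrt(17573)) - 262)*(1/56229) = (-29408 + I*sqrt(17573))*(1/56229) = -29408/56229 + I*sqrt(17573)/56229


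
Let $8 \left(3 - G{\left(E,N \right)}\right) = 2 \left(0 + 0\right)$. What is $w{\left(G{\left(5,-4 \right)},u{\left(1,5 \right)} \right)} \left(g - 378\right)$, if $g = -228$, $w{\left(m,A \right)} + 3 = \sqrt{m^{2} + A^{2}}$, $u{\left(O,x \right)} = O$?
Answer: $1818 - 606 \sqrt{10} \approx -98.34$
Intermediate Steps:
$G{\left(E,N \right)} = 3$ ($G{\left(E,N \right)} = 3 - \frac{2 \left(0 + 0\right)}{8} = 3 - \frac{2 \cdot 0}{8} = 3 - 0 = 3 + 0 = 3$)
$w{\left(m,A \right)} = -3 + \sqrt{A^{2} + m^{2}}$ ($w{\left(m,A \right)} = -3 + \sqrt{m^{2} + A^{2}} = -3 + \sqrt{A^{2} + m^{2}}$)
$w{\left(G{\left(5,-4 \right)},u{\left(1,5 \right)} \right)} \left(g - 378\right) = \left(-3 + \sqrt{1^{2} + 3^{2}}\right) \left(-228 - 378\right) = \left(-3 + \sqrt{1 + 9}\right) \left(-606\right) = \left(-3 + \sqrt{10}\right) \left(-606\right) = 1818 - 606 \sqrt{10}$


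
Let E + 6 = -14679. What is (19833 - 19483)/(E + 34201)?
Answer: 25/1394 ≈ 0.017934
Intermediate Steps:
E = -14685 (E = -6 - 14679 = -14685)
(19833 - 19483)/(E + 34201) = (19833 - 19483)/(-14685 + 34201) = 350/19516 = 350*(1/19516) = 25/1394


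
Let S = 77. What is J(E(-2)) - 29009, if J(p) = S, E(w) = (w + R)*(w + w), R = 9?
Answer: -28932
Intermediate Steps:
E(w) = 2*w*(9 + w) (E(w) = (w + 9)*(w + w) = (9 + w)*(2*w) = 2*w*(9 + w))
J(p) = 77
J(E(-2)) - 29009 = 77 - 29009 = -28932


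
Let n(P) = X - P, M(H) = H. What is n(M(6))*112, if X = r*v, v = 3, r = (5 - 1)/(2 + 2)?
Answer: -336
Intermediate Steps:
r = 1 (r = 4/4 = 4*(1/4) = 1)
X = 3 (X = 1*3 = 3)
n(P) = 3 - P
n(M(6))*112 = (3 - 1*6)*112 = (3 - 6)*112 = -3*112 = -336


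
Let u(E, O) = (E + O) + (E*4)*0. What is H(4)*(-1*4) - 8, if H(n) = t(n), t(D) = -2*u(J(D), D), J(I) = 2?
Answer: 40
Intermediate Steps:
u(E, O) = E + O (u(E, O) = (E + O) + (4*E)*0 = (E + O) + 0 = E + O)
t(D) = -4 - 2*D (t(D) = -2*(2 + D) = -4 - 2*D)
H(n) = -4 - 2*n
H(4)*(-1*4) - 8 = (-4 - 2*4)*(-1*4) - 8 = (-4 - 8)*(-4) - 8 = -12*(-4) - 8 = 48 - 8 = 40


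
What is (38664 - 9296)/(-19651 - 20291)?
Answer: -14684/19971 ≈ -0.73527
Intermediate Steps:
(38664 - 9296)/(-19651 - 20291) = 29368/(-39942) = 29368*(-1/39942) = -14684/19971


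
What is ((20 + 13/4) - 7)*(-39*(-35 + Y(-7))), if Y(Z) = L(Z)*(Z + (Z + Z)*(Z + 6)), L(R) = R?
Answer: 53235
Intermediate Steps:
Y(Z) = Z*(Z + 2*Z*(6 + Z)) (Y(Z) = Z*(Z + (Z + Z)*(Z + 6)) = Z*(Z + (2*Z)*(6 + Z)) = Z*(Z + 2*Z*(6 + Z)))
((20 + 13/4) - 7)*(-39*(-35 + Y(-7))) = ((20 + 13/4) - 7)*(-39*(-35 + (-7)²*(13 + 2*(-7)))) = ((20 + 13*(¼)) - 7)*(-39*(-35 + 49*(13 - 14))) = ((20 + 13/4) - 7)*(-39*(-35 + 49*(-1))) = (93/4 - 7)*(-39*(-35 - 49)) = 65*(-39*(-84))/4 = (65/4)*3276 = 53235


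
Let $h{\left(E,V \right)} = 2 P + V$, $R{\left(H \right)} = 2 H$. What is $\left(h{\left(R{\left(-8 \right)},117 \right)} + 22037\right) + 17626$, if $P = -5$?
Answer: $39770$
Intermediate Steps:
$h{\left(E,V \right)} = -10 + V$ ($h{\left(E,V \right)} = 2 \left(-5\right) + V = -10 + V$)
$\left(h{\left(R{\left(-8 \right)},117 \right)} + 22037\right) + 17626 = \left(\left(-10 + 117\right) + 22037\right) + 17626 = \left(107 + 22037\right) + 17626 = 22144 + 17626 = 39770$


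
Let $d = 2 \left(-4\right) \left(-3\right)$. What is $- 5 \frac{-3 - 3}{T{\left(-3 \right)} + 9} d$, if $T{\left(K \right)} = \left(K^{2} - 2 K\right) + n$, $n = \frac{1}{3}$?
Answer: $\frac{2160}{73} \approx 29.589$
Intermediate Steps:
$d = 24$ ($d = \left(-8\right) \left(-3\right) = 24$)
$n = \frac{1}{3} \approx 0.33333$
$T{\left(K \right)} = \frac{1}{3} + K^{2} - 2 K$ ($T{\left(K \right)} = \left(K^{2} - 2 K\right) + \frac{1}{3} = \frac{1}{3} + K^{2} - 2 K$)
$- 5 \frac{-3 - 3}{T{\left(-3 \right)} + 9} d = - 5 \frac{-3 - 3}{\left(\frac{1}{3} + \left(-3\right)^{2} - -6\right) + 9} \cdot 24 = - 5 \left(- \frac{6}{\left(\frac{1}{3} + 9 + 6\right) + 9}\right) 24 = - 5 \left(- \frac{6}{\frac{46}{3} + 9}\right) 24 = - 5 \left(- \frac{6}{\frac{73}{3}}\right) 24 = - 5 \left(\left(-6\right) \frac{3}{73}\right) 24 = \left(-5\right) \left(- \frac{18}{73}\right) 24 = \frac{90}{73} \cdot 24 = \frac{2160}{73}$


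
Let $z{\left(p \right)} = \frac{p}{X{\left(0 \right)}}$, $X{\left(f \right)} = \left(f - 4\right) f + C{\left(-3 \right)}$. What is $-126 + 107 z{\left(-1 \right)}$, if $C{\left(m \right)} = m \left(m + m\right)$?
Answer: $- \frac{2375}{18} \approx -131.94$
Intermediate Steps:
$C{\left(m \right)} = 2 m^{2}$ ($C{\left(m \right)} = m 2 m = 2 m^{2}$)
$X{\left(f \right)} = 18 + f \left(-4 + f\right)$ ($X{\left(f \right)} = \left(f - 4\right) f + 2 \left(-3\right)^{2} = \left(-4 + f\right) f + 2 \cdot 9 = f \left(-4 + f\right) + 18 = 18 + f \left(-4 + f\right)$)
$z{\left(p \right)} = \frac{p}{18}$ ($z{\left(p \right)} = \frac{p}{18 + 0^{2} - 0} = \frac{p}{18 + 0 + 0} = \frac{p}{18}$)
$-126 + 107 z{\left(-1 \right)} = -126 + 107 \cdot \frac{1}{18} \left(-1\right) = -126 + 107 \left(- \frac{1}{18}\right) = -126 - \frac{107}{18} = - \frac{2375}{18}$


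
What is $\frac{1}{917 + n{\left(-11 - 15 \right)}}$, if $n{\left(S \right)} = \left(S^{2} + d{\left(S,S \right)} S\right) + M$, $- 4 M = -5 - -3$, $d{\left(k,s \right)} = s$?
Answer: $\frac{2}{4539} \approx 0.00044063$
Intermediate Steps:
$M = \frac{1}{2}$ ($M = - \frac{-5 - -3}{4} = - \frac{-5 + 3}{4} = \left(- \frac{1}{4}\right) \left(-2\right) = \frac{1}{2} \approx 0.5$)
$n{\left(S \right)} = \frac{1}{2} + 2 S^{2}$ ($n{\left(S \right)} = \left(S^{2} + S S\right) + \frac{1}{2} = \left(S^{2} + S^{2}\right) + \frac{1}{2} = 2 S^{2} + \frac{1}{2} = \frac{1}{2} + 2 S^{2}$)
$\frac{1}{917 + n{\left(-11 - 15 \right)}} = \frac{1}{917 + \left(\frac{1}{2} + 2 \left(-11 - 15\right)^{2}\right)} = \frac{1}{917 + \left(\frac{1}{2} + 2 \left(-26\right)^{2}\right)} = \frac{1}{917 + \left(\frac{1}{2} + 2 \cdot 676\right)} = \frac{1}{917 + \left(\frac{1}{2} + 1352\right)} = \frac{1}{917 + \frac{2705}{2}} = \frac{1}{\frac{4539}{2}} = \frac{2}{4539}$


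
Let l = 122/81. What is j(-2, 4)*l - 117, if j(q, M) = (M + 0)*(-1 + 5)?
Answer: -7525/81 ≈ -92.901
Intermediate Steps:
l = 122/81 (l = 122*(1/81) = 122/81 ≈ 1.5062)
j(q, M) = 4*M (j(q, M) = M*4 = 4*M)
j(-2, 4)*l - 117 = (4*4)*(122/81) - 117 = 16*(122/81) - 117 = 1952/81 - 117 = -7525/81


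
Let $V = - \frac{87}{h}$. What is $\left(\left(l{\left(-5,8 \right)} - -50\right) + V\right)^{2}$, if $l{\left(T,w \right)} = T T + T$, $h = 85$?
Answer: $\frac{34374769}{7225} \approx 4757.8$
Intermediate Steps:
$V = - \frac{87}{85} \approx -1.0235$
$l{\left(T,w \right)} = T + T^{2}$ ($l{\left(T,w \right)} = T^{2} + T = T + T^{2}$)
$\left(\left(l{\left(-5,8 \right)} - -50\right) + V\right)^{2} = \left(\left(- 5 \left(1 - 5\right) - -50\right) - \frac{87}{85}\right)^{2} = \left(\left(\left(-5\right) \left(-4\right) + 50\right) - \frac{87}{85}\right)^{2} = \left(\left(20 + 50\right) - \frac{87}{85}\right)^{2} = \left(70 - \frac{87}{85}\right)^{2} = \left(\frac{5863}{85}\right)^{2} = \frac{34374769}{7225}$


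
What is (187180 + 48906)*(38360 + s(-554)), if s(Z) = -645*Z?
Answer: 93416869340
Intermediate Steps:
(187180 + 48906)*(38360 + s(-554)) = (187180 + 48906)*(38360 - 645*(-554)) = 236086*(38360 + 357330) = 236086*395690 = 93416869340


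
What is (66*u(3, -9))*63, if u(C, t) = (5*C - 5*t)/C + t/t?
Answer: 87318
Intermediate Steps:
u(C, t) = 1 + (-5*t + 5*C)/C (u(C, t) = (-5*t + 5*C)/C + 1 = 1 + (-5*t + 5*C)/C)
(66*u(3, -9))*63 = (66*(6 - 5*(-9)/3))*63 = (66*(6 - 5*(-9)*⅓))*63 = (66*(6 + 15))*63 = (66*21)*63 = 1386*63 = 87318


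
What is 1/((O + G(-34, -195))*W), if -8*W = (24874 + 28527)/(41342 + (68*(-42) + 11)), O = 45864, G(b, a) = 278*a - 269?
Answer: 307976/460049615 ≈ 0.00066944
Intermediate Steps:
G(b, a) = -269 + 278*a
W = -53401/307976 (W = -(24874 + 28527)/(8*(41342 + (68*(-42) + 11))) = -53401/(8*(41342 + (-2856 + 11))) = -53401/(8*(41342 - 2845)) = -53401/(8*38497) = -1/8*53401/38497 = -53401/307976 ≈ -0.17339)
1/((O + G(-34, -195))*W) = 1/((45864 + (-269 + 278*(-195)))*(-53401/307976)) = -307976/53401/(45864 + (-269 - 54210)) = -307976/53401/(45864 - 54479) = -307976/53401/(-8615) = -1/8615*(-307976/53401) = 307976/460049615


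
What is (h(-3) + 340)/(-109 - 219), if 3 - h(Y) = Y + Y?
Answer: -349/328 ≈ -1.0640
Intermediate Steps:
h(Y) = 3 - 2*Y (h(Y) = 3 - (Y + Y) = 3 - 2*Y)
(h(-3) + 340)/(-109 - 219) = ((3 - 2*(-3)) + 340)/(-109 - 219) = ((3 + 6) + 340)/(-328) = (9 + 340)*(-1/328) = 349*(-1/328) = -349/328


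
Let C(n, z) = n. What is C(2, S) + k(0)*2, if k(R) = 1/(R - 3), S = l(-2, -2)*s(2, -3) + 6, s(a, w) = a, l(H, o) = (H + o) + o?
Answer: 4/3 ≈ 1.3333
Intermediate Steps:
l(H, o) = H + 2*o
S = -6 (S = (-2 + 2*(-2))*2 + 6 = (-2 - 4)*2 + 6 = -6*2 + 6 = -12 + 6 = -6)
k(R) = 1/(-3 + R)
C(2, S) + k(0)*2 = 2 + 2/(-3 + 0) = 2 + 2/(-3) = 2 - ⅓*2 = 2 - ⅔ = 4/3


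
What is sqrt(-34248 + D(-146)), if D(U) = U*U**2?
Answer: 4*I*sqrt(196649) ≈ 1773.8*I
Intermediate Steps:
D(U) = U**3
sqrt(-34248 + D(-146)) = sqrt(-34248 + (-146)**3) = sqrt(-34248 - 3112136) = sqrt(-3146384) = 4*I*sqrt(196649)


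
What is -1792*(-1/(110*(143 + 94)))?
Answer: 896/13035 ≈ 0.068738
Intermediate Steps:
-1792*(-1/(110*(143 + 94))) = -1792/(237*(-110)) = -1792/(-26070) = -1792*(-1/26070) = 896/13035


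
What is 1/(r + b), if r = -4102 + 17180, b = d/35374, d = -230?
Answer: 769/10056977 ≈ 7.6464e-5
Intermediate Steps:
b = -5/769 (b = -230/35374 = -230*1/35374 = -5/769 ≈ -0.0065020)
r = 13078
1/(r + b) = 1/(13078 - 5/769) = 1/(10056977/769) = 769/10056977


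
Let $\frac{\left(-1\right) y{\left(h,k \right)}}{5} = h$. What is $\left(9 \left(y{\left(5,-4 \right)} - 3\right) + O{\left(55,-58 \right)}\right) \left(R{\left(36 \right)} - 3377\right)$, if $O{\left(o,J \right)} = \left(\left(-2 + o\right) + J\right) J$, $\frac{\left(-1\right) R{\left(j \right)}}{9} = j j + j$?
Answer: $-583870$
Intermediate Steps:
$y{\left(h,k \right)} = - 5 h$
$R{\left(j \right)} = - 9 j - 9 j^{2}$ ($R{\left(j \right)} = - 9 \left(j j + j\right) = - 9 \left(j^{2} + j\right) = - 9 \left(j + j^{2}\right) = - 9 j - 9 j^{2}$)
$O{\left(o,J \right)} = J \left(-2 + J + o\right)$ ($O{\left(o,J \right)} = \left(-2 + J + o\right) J = J \left(-2 + J + o\right)$)
$\left(9 \left(y{\left(5,-4 \right)} - 3\right) + O{\left(55,-58 \right)}\right) \left(R{\left(36 \right)} - 3377\right) = \left(9 \left(\left(-5\right) 5 - 3\right) - 58 \left(-2 - 58 + 55\right)\right) \left(\left(-9\right) 36 \left(1 + 36\right) - 3377\right) = \left(9 \left(-25 - 3\right) - -290\right) \left(\left(-9\right) 36 \cdot 37 - 3377\right) = \left(9 \left(-28\right) + 290\right) \left(-11988 - 3377\right) = \left(-252 + 290\right) \left(-15365\right) = 38 \left(-15365\right) = -583870$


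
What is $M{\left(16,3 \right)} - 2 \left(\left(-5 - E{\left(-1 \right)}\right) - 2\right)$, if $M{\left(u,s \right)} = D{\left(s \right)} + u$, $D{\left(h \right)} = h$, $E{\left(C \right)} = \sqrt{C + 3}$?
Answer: $33 + 2 \sqrt{2} \approx 35.828$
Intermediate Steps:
$E{\left(C \right)} = \sqrt{3 + C}$
$M{\left(u,s \right)} = s + u$
$M{\left(16,3 \right)} - 2 \left(\left(-5 - E{\left(-1 \right)}\right) - 2\right) = \left(3 + 16\right) - 2 \left(\left(-5 - \sqrt{3 - 1}\right) - 2\right) = 19 - 2 \left(\left(-5 - \sqrt{2}\right) - 2\right) = 19 - 2 \left(-7 - \sqrt{2}\right) = 19 - \left(-14 - 2 \sqrt{2}\right) = 19 + \left(14 + 2 \sqrt{2}\right) = 33 + 2 \sqrt{2}$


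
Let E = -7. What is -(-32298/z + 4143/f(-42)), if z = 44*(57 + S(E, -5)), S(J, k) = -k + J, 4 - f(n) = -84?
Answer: -163269/4840 ≈ -33.733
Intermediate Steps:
f(n) = 88 (f(n) = 4 - 1*(-84) = 4 + 84 = 88)
S(J, k) = J - k
z = 2420 (z = 44*(57 + (-7 - 1*(-5))) = 44*(57 + (-7 + 5)) = 44*(57 - 2) = 44*55 = 2420)
-(-32298/z + 4143/f(-42)) = -(-32298/2420 + 4143/88) = -(-32298*1/2420 + 4143*(1/88)) = -(-16149/1210 + 4143/88) = -1*163269/4840 = -163269/4840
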